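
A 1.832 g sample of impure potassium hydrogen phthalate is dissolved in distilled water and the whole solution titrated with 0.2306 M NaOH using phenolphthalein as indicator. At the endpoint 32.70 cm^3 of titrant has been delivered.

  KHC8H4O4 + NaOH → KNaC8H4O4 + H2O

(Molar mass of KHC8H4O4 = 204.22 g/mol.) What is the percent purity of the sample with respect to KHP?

n(NaOH) = 0.03270 L × 0.2306 mol/L = 7.541 × 10^-3 mol
n(KHC8H4O4) = 7.541 × 10^-3 mol (1:1 ratio)
mass of KHC8H4O4 = 7.541 × 10^-3 × 204.22 g/mol = 1.540 g
% KHC8H4O4 = 1.540 / 1.832 × 100 = 84.06 %

84.06 %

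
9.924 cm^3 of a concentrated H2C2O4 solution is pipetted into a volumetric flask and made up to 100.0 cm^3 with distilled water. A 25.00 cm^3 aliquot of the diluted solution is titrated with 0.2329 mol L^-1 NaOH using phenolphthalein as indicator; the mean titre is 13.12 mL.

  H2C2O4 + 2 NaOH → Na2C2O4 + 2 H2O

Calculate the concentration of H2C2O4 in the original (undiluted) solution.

n(NaOH) = 0.01312 × 0.2329 = 3.056 × 10^-3 mol
From the 1:2 ratio, n(H2C2O4) in the aliquot = 1/2 × 3.056 × 10^-3 = 1.528 × 10^-3 mol
[H2C2O4]_dilute = 1.528 × 10^-3 / 0.02500 = 0.06111 mol/L
Dilution factor = 100.0 / 9.924 = 10.08
[H2C2O4]_stock = 0.06111 × 10.08 = 0.6158 mol/L

0.6158 mol/L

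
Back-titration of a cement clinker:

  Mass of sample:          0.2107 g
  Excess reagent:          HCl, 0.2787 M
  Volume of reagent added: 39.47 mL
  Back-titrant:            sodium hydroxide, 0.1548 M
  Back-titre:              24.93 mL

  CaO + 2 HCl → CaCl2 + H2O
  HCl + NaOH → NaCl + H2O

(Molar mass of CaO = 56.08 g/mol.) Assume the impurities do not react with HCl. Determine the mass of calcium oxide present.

0.2002 g

n(HCl) added = 0.03947 × 0.2787 = 0.01100 mol
n(NaOH) used in back-titration = 0.02493 × 0.1548 = 3.859 × 10^-3 mol
n(HCl) left over = 3.859 × 10^-3 mol (1:1 ratio)
n(HCl) consumed by analyte = 0.01100 − 3.859 × 10^-3 = 7.141 × 10^-3 mol
From the 1:2 ratio, n(CaO) = 1/2 × 7.141 × 10^-3 = 3.571 × 10^-3 mol
mass of CaO = 3.571 × 10^-3 × 56.08 = 0.2002 g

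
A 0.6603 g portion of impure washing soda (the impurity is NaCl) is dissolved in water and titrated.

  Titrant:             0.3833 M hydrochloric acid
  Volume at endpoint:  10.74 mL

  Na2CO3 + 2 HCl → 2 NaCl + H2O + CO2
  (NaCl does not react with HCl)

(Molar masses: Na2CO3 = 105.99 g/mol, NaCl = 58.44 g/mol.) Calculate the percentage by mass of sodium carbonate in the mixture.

33.04 %

n(HCl) = 0.01074 × 0.3833 = 4.117 × 10^-3 mol
Let x = n(Na2CO3), y = n(NaCl).
Titrant: 2x = 4.117 × 10^-3;  mass: 105.99x + 58.44y = 0.6603
Solving, x = 2.058 × 10^-3 mol, y = 7.566 × 10^-3 mol
mass of Na2CO3 = 2.058 × 10^-3 × 105.99 = 0.2182 g
% Na2CO3 = 0.2182 / 0.6603 × 100 = 33.04 %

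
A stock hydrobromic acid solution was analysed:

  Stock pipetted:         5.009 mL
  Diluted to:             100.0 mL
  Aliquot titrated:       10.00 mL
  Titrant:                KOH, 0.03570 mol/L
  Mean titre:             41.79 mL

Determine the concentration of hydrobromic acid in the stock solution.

2.978 mol/L

HBr + KOH → KBr + H2O
n(KOH) = 0.04179 × 0.03570 = 1.492 × 10^-3 mol
n(HBr) in the aliquot = 1.492 × 10^-3 mol (1:1 ratio)
[HBr]_dilute = 1.492 × 10^-3 / 0.01000 = 0.1492 mol/L
Dilution factor = 100.0 / 5.009 = 19.96
[HBr]_stock = 0.1492 × 19.96 = 2.978 mol/L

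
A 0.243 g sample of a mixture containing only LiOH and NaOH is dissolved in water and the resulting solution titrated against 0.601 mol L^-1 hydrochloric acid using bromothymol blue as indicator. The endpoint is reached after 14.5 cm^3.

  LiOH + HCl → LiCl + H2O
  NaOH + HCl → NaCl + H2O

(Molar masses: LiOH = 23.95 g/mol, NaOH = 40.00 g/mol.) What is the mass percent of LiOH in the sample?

64.8 %

n(HCl) = 0.0145 × 0.601 = 8.71 × 10^-3 mol
Let x = n(LiOH), y = n(NaOH).
Titrant: 1x + 1y = 8.71 × 10^-3;  mass: 23.95x + 40.00y = 0.243
Solving, x = 6.58 × 10^-3 mol, y = 2.14 × 10^-3 mol
mass of LiOH = 6.58 × 10^-3 × 23.95 = 0.158 g
% LiOH = 0.158 / 0.243 × 100 = 64.8 %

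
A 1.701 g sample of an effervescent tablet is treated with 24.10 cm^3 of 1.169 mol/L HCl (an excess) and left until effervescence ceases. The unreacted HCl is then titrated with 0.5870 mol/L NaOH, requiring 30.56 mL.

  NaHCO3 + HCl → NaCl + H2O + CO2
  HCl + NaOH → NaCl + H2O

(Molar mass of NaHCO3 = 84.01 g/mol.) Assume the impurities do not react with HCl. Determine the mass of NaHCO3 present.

n(HCl) added = 0.02410 × 1.169 = 0.02817 mol
n(NaOH) used in back-titration = 0.03056 × 0.5870 = 0.01794 mol
n(HCl) left over = 0.01794 mol (1:1 ratio)
n(HCl) consumed by analyte = 0.02817 − 0.01794 = 0.01023 mol
n(NaHCO3) = 0.01023 mol (1:1 ratio)
mass of NaHCO3 = 0.01023 × 84.01 = 0.8598 g

0.8598 g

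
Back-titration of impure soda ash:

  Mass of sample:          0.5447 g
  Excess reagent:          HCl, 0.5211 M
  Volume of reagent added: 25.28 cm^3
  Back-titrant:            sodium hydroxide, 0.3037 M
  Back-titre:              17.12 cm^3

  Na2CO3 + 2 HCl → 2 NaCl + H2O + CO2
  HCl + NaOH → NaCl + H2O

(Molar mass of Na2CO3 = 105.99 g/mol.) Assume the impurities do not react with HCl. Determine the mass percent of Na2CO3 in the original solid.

n(HCl) added = 0.02528 × 0.5211 = 0.01317 mol
n(NaOH) used in back-titration = 0.01712 × 0.3037 = 5.199 × 10^-3 mol
n(HCl) left over = 5.199 × 10^-3 mol (1:1 ratio)
n(HCl) consumed by analyte = 0.01317 − 5.199 × 10^-3 = 7.974 × 10^-3 mol
From the 1:2 ratio, n(Na2CO3) = 1/2 × 7.974 × 10^-3 = 3.987 × 10^-3 mol
mass of Na2CO3 = 3.987 × 10^-3 × 105.99 = 0.4226 g
% Na2CO3 = 0.4226 / 0.5447 × 100 = 77.58 %

77.58 %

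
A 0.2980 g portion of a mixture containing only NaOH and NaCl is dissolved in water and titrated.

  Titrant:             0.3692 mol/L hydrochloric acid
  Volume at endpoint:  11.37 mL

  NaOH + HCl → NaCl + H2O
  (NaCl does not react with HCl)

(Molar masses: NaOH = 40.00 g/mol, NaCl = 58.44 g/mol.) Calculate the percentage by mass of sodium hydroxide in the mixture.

56.35 %

n(HCl) = 0.01137 × 0.3692 = 4.198 × 10^-3 mol
Let x = n(NaOH), y = n(NaCl).
Titrant: 1x = 4.198 × 10^-3;  mass: 40.00x + 58.44y = 0.2980
Solving, x = 4.198 × 10^-3 mol, y = 2.226 × 10^-3 mol
mass of NaOH = 4.198 × 10^-3 × 40.00 = 0.1679 g
% NaOH = 0.1679 / 0.2980 × 100 = 56.35 %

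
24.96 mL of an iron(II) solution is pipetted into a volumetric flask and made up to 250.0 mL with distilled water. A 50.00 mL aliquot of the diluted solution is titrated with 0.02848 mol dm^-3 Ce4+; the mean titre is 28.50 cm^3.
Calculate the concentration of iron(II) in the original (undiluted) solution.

0.1626 mol/L

Ce^4+ + Fe^2+ → Ce^3+ + Fe^3+
n(Ce4+) = 0.02850 × 0.02848 = 8.117 × 10^-4 mol
n(Fe2+) in the aliquot = 8.117 × 10^-4 mol (1:1 ratio)
[Fe2+]_dilute = 8.117 × 10^-4 / 0.05000 = 0.01623 mol/L
Dilution factor = 250.0 / 24.96 = 10.02
[Fe2+]_stock = 0.01623 × 10.02 = 0.1626 mol/L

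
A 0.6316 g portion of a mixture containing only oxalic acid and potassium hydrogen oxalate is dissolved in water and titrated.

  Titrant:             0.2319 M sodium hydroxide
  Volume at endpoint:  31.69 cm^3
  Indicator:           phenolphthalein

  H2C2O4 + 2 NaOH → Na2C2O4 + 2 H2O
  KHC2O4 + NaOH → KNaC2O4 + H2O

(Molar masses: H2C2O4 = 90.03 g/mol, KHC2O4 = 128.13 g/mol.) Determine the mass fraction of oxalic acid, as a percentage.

n(NaOH) = 0.03169 × 0.2319 = 7.349 × 10^-3 mol
Let x = n(H2C2O4), y = n(KHC2O4).
Titrant: 2x + 1y = 7.349 × 10^-3;  mass: 90.03x + 128.13y = 0.6316
Solving, x = 1.865 × 10^-3 mol, y = 3.619 × 10^-3 mol
mass of H2C2O4 = 1.865 × 10^-3 × 90.03 = 0.1679 g
% H2C2O4 = 0.1679 / 0.6316 × 100 = 26.58 %

26.58 %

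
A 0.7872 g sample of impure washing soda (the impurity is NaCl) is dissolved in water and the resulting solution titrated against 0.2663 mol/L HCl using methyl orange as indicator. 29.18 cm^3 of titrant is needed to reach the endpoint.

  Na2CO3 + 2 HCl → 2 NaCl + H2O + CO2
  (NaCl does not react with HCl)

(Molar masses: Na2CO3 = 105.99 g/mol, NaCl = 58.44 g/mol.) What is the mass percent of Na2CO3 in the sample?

n(HCl) = 0.02918 × 0.2663 = 7.771 × 10^-3 mol
Let x = n(Na2CO3), y = n(NaCl).
Titrant: 2x = 7.771 × 10^-3;  mass: 105.99x + 58.44y = 0.7872
Solving, x = 3.885 × 10^-3 mol, y = 6.424 × 10^-3 mol
mass of Na2CO3 = 3.885 × 10^-3 × 105.99 = 0.4118 g
% Na2CO3 = 0.4118 / 0.7872 × 100 = 52.31 %

52.31 %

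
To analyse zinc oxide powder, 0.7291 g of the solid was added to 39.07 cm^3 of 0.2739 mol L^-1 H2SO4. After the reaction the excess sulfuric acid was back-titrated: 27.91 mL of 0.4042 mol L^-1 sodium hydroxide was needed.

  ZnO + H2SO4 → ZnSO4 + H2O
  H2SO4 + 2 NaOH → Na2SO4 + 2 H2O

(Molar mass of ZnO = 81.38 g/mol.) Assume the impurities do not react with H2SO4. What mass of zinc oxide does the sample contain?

n(H2SO4) added = 0.03907 × 0.2739 = 0.01070 mol
n(NaOH) used in back-titration = 0.02791 × 0.4042 = 0.01128 mol
From the 1:2 ratio, n(H2SO4) left over = 1/2 × 0.01128 = 5.641 × 10^-3 mol
n(H2SO4) consumed by analyte = 0.01070 − 5.641 × 10^-3 = 5.061 × 10^-3 mol
n(ZnO) = 5.061 × 10^-3 mol (1:1 ratio)
mass of ZnO = 5.061 × 10^-3 × 81.38 = 0.4118 g

0.4118 g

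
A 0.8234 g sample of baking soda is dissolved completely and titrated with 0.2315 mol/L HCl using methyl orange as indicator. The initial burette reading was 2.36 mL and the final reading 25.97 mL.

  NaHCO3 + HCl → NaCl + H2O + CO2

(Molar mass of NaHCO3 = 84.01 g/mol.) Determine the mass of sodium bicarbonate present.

n(HCl) = 0.02361 L × 0.2315 mol/L = 5.466 × 10^-3 mol
n(NaHCO3) = 5.466 × 10^-3 mol (1:1 ratio)
mass of NaHCO3 = 5.466 × 10^-3 × 84.01 g/mol = 0.4592 g

0.4592 g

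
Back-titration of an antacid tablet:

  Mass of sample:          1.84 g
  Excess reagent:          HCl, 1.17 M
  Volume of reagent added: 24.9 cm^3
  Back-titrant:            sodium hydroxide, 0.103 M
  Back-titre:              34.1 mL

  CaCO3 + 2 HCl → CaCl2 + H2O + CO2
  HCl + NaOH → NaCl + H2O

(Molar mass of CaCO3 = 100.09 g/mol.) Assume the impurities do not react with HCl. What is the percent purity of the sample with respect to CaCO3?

n(HCl) added = 0.0249 × 1.17 = 0.0291 mol
n(NaOH) used in back-titration = 0.0341 × 0.103 = 3.51 × 10^-3 mol
n(HCl) left over = 3.51 × 10^-3 mol (1:1 ratio)
n(HCl) consumed by analyte = 0.0291 − 3.51 × 10^-3 = 0.0256 mol
From the 1:2 ratio, n(CaCO3) = 1/2 × 0.0256 = 0.0128 mol
mass of CaCO3 = 0.0128 × 100.09 = 1.28 g
% CaCO3 = 1.28 / 1.84 × 100 = 69.7 %

69.7 %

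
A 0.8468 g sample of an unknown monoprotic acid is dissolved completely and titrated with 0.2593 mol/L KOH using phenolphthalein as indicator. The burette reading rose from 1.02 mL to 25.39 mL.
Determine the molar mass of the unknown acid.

n(KOH) = 0.02437 L × 0.2593 mol/L = 6.319 × 10^-3 mol
n(HA) = 6.319 × 10^-3 mol (1:1 ratio)
M = m / n = 0.8468 g / 6.319 × 10^-3 mol = 134.0 g/mol

134.0 g/mol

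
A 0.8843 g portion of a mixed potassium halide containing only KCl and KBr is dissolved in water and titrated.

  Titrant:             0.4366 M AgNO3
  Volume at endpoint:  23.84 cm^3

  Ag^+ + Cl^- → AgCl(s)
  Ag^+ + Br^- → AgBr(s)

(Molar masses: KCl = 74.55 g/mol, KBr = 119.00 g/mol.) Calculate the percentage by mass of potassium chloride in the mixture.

n(AgNO3) = 0.02384 × 0.4366 = 0.01041 mol
Let x = n(KCl), y = n(KBr).
Titrant: 1x + 1y = 0.01041;  mass: 74.55x + 119.00y = 0.8843
Solving, x = 7.971 × 10^-3 mol, y = 2.437 × 10^-3 mol
mass of KCl = 7.971 × 10^-3 × 74.55 = 0.5942 g
% KCl = 0.5942 / 0.8843 × 100 = 67.20 %

67.20 %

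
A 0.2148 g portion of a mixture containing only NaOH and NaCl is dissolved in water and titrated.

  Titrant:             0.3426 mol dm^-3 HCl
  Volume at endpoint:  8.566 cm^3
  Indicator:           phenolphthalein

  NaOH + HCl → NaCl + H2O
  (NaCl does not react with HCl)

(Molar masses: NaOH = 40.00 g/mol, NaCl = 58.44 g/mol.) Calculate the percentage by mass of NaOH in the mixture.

n(HCl) = 0.008566 × 0.3426 = 2.935 × 10^-3 mol
Let x = n(NaOH), y = n(NaCl).
Titrant: 1x = 2.935 × 10^-3;  mass: 40.00x + 58.44y = 0.2148
Solving, x = 2.935 × 10^-3 mol, y = 1.667 × 10^-3 mol
mass of NaOH = 2.935 × 10^-3 × 40.00 = 0.1174 g
% NaOH = 0.1174 / 0.2148 × 100 = 54.65 %

54.65 %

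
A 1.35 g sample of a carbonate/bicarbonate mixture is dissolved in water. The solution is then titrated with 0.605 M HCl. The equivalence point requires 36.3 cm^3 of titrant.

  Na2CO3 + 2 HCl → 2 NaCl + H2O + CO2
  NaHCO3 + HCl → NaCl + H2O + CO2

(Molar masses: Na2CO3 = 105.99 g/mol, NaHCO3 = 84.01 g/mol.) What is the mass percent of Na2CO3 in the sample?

n(HCl) = 0.0363 × 0.605 = 0.0220 mol
Let x = n(Na2CO3), y = n(NaHCO3).
Titrant: 2x + 1y = 0.0220;  mass: 105.99x + 84.01y = 1.35
Solving, x = 7.98 × 10^-3 mol, y = 6.00 × 10^-3 mol
mass of Na2CO3 = 7.98 × 10^-3 × 105.99 = 0.846 g
% Na2CO3 = 0.846 / 1.35 × 100 = 62.7 %

62.7 %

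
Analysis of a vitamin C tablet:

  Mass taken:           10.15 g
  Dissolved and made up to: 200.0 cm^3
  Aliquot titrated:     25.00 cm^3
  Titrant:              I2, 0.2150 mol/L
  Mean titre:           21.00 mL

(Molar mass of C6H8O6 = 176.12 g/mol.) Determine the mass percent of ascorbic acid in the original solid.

62.67 %

C6H8O6 + I2 → C6H6O6 + 2 HI
n(I2) per titration = 0.02100 × 0.2150 = 4.515 × 10^-3 mol
n(C6H8O6) in each aliquot = 4.515 × 10^-3 mol (1:1 ratio)
n(C6H8O6) in the whole flask = 4.515 × 10^-3 × 200.0/25.00 = 0.03612 mol
mass of C6H8O6 = 0.03612 × 176.12 = 6.361 g
% C6H8O6 = 6.361 / 10.15 × 100 = 62.67 %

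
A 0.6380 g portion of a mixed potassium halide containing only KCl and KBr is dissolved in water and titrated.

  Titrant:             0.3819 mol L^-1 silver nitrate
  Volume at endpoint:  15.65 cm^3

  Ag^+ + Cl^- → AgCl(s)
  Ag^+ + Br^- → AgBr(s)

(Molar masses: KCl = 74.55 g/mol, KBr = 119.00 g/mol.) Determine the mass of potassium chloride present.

n(AgNO3) = 0.01565 × 0.3819 = 5.977 × 10^-3 mol
Let x = n(KCl), y = n(KBr).
Titrant: 1x + 1y = 5.977 × 10^-3;  mass: 74.55x + 119.00y = 0.6380
Solving, x = 1.648 × 10^-3 mol, y = 4.329 × 10^-3 mol
mass of KCl = 1.648 × 10^-3 × 74.55 = 0.1228 g

0.1228 g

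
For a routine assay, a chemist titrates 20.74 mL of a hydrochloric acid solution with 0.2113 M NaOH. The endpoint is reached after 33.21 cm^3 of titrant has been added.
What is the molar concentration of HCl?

HCl + NaOH → NaCl + H2O
n(NaOH) = 0.03321 L × 0.2113 mol/L = 7.017 × 10^-3 mol
n(HCl) = 7.017 × 10^-3 mol (1:1 mole ratio)
[HCl] = 7.017 × 10^-3 mol / 0.02074 L = 0.3383 mol/L

0.3383 M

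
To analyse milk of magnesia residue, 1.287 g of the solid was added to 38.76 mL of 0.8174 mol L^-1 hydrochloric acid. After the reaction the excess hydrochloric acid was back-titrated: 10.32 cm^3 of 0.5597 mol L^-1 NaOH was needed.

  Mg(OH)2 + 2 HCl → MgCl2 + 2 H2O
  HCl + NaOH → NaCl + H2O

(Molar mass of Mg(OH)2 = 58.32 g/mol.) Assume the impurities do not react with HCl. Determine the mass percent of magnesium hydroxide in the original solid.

n(HCl) added = 0.03876 × 0.8174 = 0.03168 mol
n(NaOH) used in back-titration = 0.01032 × 0.5597 = 5.776 × 10^-3 mol
n(HCl) left over = 5.776 × 10^-3 mol (1:1 ratio)
n(HCl) consumed by analyte = 0.03168 − 5.776 × 10^-3 = 0.02591 mol
From the 1:2 ratio, n(Mg(OH)2) = 1/2 × 0.02591 = 0.01295 mol
mass of Mg(OH)2 = 0.01295 × 58.32 = 0.7554 g
% Mg(OH)2 = 0.7554 / 1.287 × 100 = 58.70 %

58.70 %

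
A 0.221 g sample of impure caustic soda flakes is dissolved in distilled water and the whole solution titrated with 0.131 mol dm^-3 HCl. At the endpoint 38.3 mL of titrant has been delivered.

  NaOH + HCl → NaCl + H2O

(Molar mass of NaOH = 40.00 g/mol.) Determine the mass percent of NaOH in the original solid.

n(HCl) = 0.0383 L × 0.131 mol/L = 5.02 × 10^-3 mol
n(NaOH) = 5.02 × 10^-3 mol (1:1 ratio)
mass of NaOH = 5.02 × 10^-3 × 40.00 g/mol = 0.201 g
% NaOH = 0.201 / 0.221 × 100 = 90.8 %

90.8 %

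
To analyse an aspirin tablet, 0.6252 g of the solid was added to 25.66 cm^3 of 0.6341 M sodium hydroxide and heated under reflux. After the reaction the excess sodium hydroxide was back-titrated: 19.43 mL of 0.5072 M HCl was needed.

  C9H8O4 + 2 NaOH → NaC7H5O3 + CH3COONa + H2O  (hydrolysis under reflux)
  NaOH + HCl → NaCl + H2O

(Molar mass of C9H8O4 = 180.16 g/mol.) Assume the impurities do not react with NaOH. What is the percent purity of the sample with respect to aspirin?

92.44 %

n(NaOH) added = 0.02566 × 0.6341 = 0.01627 mol
n(HCl) used in back-titration = 0.01943 × 0.5072 = 9.855 × 10^-3 mol
n(NaOH) left over = 9.855 × 10^-3 mol (1:1 ratio)
n(NaOH) consumed by analyte = 0.01627 − 9.855 × 10^-3 = 6.416 × 10^-3 mol
From the 1:2 ratio, n(C9H8O4) = 1/2 × 6.416 × 10^-3 = 3.208 × 10^-3 mol
mass of C9H8O4 = 3.208 × 10^-3 × 180.16 = 0.5780 g
% C9H8O4 = 0.5780 / 0.6252 × 100 = 92.44 %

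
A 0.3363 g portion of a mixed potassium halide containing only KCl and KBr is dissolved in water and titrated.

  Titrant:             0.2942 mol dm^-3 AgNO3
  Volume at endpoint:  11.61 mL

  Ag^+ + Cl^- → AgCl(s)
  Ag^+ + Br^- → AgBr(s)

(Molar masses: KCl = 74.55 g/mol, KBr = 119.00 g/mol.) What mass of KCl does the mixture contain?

0.1177 g

n(AgNO3) = 0.01161 × 0.2942 = 3.416 × 10^-3 mol
Let x = n(KCl), y = n(KBr).
Titrant: 1x + 1y = 3.416 × 10^-3;  mass: 74.55x + 119.00y = 0.3363
Solving, x = 1.578 × 10^-3 mol, y = 1.837 × 10^-3 mol
mass of KCl = 1.578 × 10^-3 × 74.55 = 0.1177 g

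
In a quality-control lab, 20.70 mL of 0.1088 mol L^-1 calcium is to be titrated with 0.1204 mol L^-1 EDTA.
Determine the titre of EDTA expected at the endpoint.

18.71 mL

Ca^2+ + EDTA^4- → [Ca(EDTA)]^2-
n(Ca2+) = 0.02070 L × 0.1088 mol/L = 2.252 × 10^-3 mol
n(EDTA) = 2.252 × 10^-3 mol (1:1 stoichiometry)
V(EDTA) = 2.252 × 10^-3 mol / 0.1204 mol/L = 0.01871 L = 18.71 mL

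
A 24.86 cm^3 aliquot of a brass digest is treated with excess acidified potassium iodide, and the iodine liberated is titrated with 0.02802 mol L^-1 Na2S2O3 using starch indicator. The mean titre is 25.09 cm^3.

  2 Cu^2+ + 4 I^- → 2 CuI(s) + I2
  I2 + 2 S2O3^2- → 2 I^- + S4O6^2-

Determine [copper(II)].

0.02828 mol/L

n(S2O3^2-) = 0.02509 × 0.02802 = 7.030 × 10^-4 mol
n(I2) = n(S2O3^2-)/2 = 3.515 × 10^-4 mol
From the 2:1 ratio, n(Cu2+) in the aliquot = 2/1 × 3.515 × 10^-4 = 7.030 × 10^-4 mol
[Cu2+] = 7.030 × 10^-4 / 0.02486 = 0.02828 mol/L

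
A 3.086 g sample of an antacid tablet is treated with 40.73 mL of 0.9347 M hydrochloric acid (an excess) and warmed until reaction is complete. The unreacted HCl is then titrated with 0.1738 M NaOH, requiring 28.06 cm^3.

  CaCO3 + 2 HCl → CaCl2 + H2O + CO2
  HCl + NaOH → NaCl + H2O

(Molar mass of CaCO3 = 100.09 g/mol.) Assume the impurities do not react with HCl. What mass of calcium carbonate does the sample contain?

1.661 g

n(HCl) added = 0.04073 × 0.9347 = 0.03807 mol
n(NaOH) used in back-titration = 0.02806 × 0.1738 = 4.877 × 10^-3 mol
n(HCl) left over = 4.877 × 10^-3 mol (1:1 ratio)
n(HCl) consumed by analyte = 0.03807 − 4.877 × 10^-3 = 0.03319 mol
From the 1:2 ratio, n(CaCO3) = 1/2 × 0.03319 = 0.01660 mol
mass of CaCO3 = 0.01660 × 100.09 = 1.661 g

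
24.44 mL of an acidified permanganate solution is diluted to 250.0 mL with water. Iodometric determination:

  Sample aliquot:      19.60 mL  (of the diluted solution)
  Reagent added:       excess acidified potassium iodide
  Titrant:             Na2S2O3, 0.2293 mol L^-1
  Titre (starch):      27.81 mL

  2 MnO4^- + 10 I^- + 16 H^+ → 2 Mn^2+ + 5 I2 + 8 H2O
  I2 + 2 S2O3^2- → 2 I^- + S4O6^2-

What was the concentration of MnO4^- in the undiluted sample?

0.6656 mol/L

n(S2O3^2-) = 0.02781 × 0.2293 = 6.377 × 10^-3 mol
n(I2) = n(S2O3^2-)/2 = 3.188 × 10^-3 mol
From the 2:5 ratio, n(MnO4^-) in the aliquot = 2/5 × 3.188 × 10^-3 = 1.275 × 10^-3 mol
[MnO4^-]_dilute = 1.275 × 10^-3 / 0.01960 = 0.06507 mol/L
[MnO4^-]_original = 0.06507 × 250.0/24.44 = 0.6656 mol/L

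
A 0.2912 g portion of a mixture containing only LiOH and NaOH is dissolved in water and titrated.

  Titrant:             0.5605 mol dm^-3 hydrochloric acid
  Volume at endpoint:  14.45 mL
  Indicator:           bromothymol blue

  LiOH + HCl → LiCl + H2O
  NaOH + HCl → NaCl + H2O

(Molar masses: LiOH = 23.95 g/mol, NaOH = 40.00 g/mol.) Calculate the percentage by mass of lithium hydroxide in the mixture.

n(HCl) = 0.01445 × 0.5605 = 8.099 × 10^-3 mol
Let x = n(LiOH), y = n(NaOH).
Titrant: 1x + 1y = 8.099 × 10^-3;  mass: 23.95x + 40.00y = 0.2912
Solving, x = 2.042 × 10^-3 mol, y = 6.058 × 10^-3 mol
mass of LiOH = 2.042 × 10^-3 × 23.95 = 0.04890 g
% LiOH = 0.04890 / 0.2912 × 100 = 16.79 %

16.79 %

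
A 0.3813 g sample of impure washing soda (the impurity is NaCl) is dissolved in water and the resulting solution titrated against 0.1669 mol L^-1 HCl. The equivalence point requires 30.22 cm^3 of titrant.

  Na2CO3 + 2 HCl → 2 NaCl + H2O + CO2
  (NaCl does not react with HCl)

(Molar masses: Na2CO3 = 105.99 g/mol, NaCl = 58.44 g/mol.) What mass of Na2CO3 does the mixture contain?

n(HCl) = 0.03022 × 0.1669 = 5.044 × 10^-3 mol
Let x = n(Na2CO3), y = n(NaCl).
Titrant: 2x = 5.044 × 10^-3;  mass: 105.99x + 58.44y = 0.3813
Solving, x = 2.522 × 10^-3 mol, y = 1.951 × 10^-3 mol
mass of Na2CO3 = 2.522 × 10^-3 × 105.99 = 0.2673 g

0.2673 g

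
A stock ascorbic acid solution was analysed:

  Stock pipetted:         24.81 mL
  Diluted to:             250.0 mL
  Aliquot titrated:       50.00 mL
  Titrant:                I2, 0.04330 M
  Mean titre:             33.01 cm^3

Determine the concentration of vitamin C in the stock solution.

C6H8O6 + I2 → C6H6O6 + 2 HI
n(I2) = 0.03301 × 0.04330 = 1.429 × 10^-3 mol
n(C6H8O6) in the aliquot = 1.429 × 10^-3 mol (1:1 ratio)
[C6H8O6]_dilute = 1.429 × 10^-3 / 0.05000 = 0.02859 mol/L
Dilution factor = 250.0 / 24.81 = 10.08
[C6H8O6]_stock = 0.02859 × 10.08 = 0.2881 mol/L

0.2881 M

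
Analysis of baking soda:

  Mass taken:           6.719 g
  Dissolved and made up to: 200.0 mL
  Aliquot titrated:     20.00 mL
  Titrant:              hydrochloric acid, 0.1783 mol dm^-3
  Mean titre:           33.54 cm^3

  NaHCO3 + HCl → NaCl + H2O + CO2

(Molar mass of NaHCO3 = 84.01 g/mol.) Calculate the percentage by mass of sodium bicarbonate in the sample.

n(HCl) per titration = 0.03354 × 0.1783 = 5.980 × 10^-3 mol
n(NaHCO3) in each aliquot = 5.980 × 10^-3 mol (1:1 ratio)
n(NaHCO3) in the whole flask = 5.980 × 10^-3 × 200.0/20.00 = 0.05980 mol
mass of NaHCO3 = 0.05980 × 84.01 = 5.024 g
% NaHCO3 = 5.024 / 6.719 × 100 = 74.77 %

74.77 %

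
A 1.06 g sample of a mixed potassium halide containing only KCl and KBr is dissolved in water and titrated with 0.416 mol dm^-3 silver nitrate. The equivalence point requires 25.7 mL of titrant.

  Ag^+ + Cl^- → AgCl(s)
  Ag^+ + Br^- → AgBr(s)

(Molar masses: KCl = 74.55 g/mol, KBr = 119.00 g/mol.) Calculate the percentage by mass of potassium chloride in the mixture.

n(AgNO3) = 0.0257 × 0.416 = 0.0107 mol
Let x = n(KCl), y = n(KBr).
Titrant: 1x + 1y = 0.0107;  mass: 74.55x + 119.00y = 1.06
Solving, x = 4.78 × 10^-3 mol, y = 5.92 × 10^-3 mol
mass of KCl = 4.78 × 10^-3 × 74.55 = 0.356 g
% KCl = 0.356 / 1.06 × 100 = 33.6 %

33.6 %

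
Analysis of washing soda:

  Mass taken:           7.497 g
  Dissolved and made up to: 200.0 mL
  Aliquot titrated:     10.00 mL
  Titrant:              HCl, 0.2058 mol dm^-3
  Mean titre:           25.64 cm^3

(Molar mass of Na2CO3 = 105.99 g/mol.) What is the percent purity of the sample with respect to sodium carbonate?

Na2CO3 + 2 HCl → 2 NaCl + H2O + CO2
n(HCl) per titration = 0.02564 × 0.2058 = 5.277 × 10^-3 mol
From the 1:2 ratio, n(Na2CO3) in each aliquot = 1/2 × 5.277 × 10^-3 = 2.638 × 10^-3 mol
n(Na2CO3) in the whole flask = 2.638 × 10^-3 × 200.0/10.00 = 0.05277 mol
mass of Na2CO3 = 0.05277 × 105.99 = 5.593 g
% Na2CO3 = 5.593 / 7.497 × 100 = 74.60 %

74.60 %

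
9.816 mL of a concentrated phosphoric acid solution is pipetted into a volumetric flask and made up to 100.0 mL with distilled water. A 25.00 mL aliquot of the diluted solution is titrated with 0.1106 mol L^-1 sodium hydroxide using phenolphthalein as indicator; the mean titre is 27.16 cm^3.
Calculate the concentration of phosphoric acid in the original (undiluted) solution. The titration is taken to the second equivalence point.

H3PO4 + 2 NaOH → Na2HPO4 + 2 H2O
n(NaOH) = 0.02716 × 0.1106 = 3.004 × 10^-3 mol
From the 1:2 ratio, n(H3PO4) in the aliquot = 1/2 × 3.004 × 10^-3 = 1.502 × 10^-3 mol
[H3PO4]_dilute = 1.502 × 10^-3 / 0.02500 = 0.06008 mol/L
Dilution factor = 100.0 / 9.816 = 10.19
[H3PO4]_stock = 0.06008 × 10.19 = 0.6120 mol/L

0.6120 mol/L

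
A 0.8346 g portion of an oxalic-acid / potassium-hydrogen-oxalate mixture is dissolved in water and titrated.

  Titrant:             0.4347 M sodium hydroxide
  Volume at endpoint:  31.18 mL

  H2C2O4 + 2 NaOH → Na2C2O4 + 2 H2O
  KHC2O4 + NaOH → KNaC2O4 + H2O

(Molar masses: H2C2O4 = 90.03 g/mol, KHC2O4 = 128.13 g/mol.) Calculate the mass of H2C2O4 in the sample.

n(NaOH) = 0.03118 × 0.4347 = 0.01355 mol
Let x = n(H2C2O4), y = n(KHC2O4).
Titrant: 2x + 1y = 0.01355;  mass: 90.03x + 128.13y = 0.8346
Solving, x = 5.427 × 10^-3 mol, y = 2.701 × 10^-3 mol
mass of H2C2O4 = 5.427 × 10^-3 × 90.03 = 0.4886 g

0.4886 g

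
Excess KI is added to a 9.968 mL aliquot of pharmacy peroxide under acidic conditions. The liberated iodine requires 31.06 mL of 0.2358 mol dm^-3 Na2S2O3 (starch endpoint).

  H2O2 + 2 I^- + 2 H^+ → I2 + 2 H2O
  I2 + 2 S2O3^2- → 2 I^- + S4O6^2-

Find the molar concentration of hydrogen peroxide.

0.3674 mol/L

n(S2O3^2-) = 0.03106 × 0.2358 = 7.324 × 10^-3 mol
n(I2) = n(S2O3^2-)/2 = 3.662 × 10^-3 mol
n(H2O2) in the aliquot = 3.662 × 10^-3 mol (1:1 ratio)
[H2O2] = 3.662 × 10^-3 / 0.009968 = 0.3674 mol/L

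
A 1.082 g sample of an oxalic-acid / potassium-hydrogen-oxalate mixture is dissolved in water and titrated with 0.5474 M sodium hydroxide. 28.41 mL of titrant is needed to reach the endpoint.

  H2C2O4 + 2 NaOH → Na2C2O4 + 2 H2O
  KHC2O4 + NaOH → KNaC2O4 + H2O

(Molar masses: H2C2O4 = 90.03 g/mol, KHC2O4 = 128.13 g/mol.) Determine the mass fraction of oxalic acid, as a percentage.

45.58 %

n(NaOH) = 0.02841 × 0.5474 = 0.01555 mol
Let x = n(H2C2O4), y = n(KHC2O4).
Titrant: 2x + 1y = 0.01555;  mass: 90.03x + 128.13y = 1.082
Solving, x = 5.478 × 10^-3 mol, y = 4.595 × 10^-3 mol
mass of H2C2O4 = 5.478 × 10^-3 × 90.03 = 0.4932 g
% H2C2O4 = 0.4932 / 1.082 × 100 = 45.58 %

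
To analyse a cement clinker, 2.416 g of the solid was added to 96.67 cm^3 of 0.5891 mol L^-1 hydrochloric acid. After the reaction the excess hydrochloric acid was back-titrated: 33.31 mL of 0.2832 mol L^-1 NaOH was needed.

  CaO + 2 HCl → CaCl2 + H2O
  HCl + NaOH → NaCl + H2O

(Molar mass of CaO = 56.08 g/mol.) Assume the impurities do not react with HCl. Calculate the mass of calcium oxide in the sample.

n(HCl) added = 0.09667 × 0.5891 = 0.05695 mol
n(NaOH) used in back-titration = 0.03331 × 0.2832 = 9.433 × 10^-3 mol
n(HCl) left over = 9.433 × 10^-3 mol (1:1 ratio)
n(HCl) consumed by analyte = 0.05695 − 9.433 × 10^-3 = 0.04751 mol
From the 1:2 ratio, n(CaO) = 1/2 × 0.04751 = 0.02376 mol
mass of CaO = 0.02376 × 56.08 = 1.332 g

1.332 g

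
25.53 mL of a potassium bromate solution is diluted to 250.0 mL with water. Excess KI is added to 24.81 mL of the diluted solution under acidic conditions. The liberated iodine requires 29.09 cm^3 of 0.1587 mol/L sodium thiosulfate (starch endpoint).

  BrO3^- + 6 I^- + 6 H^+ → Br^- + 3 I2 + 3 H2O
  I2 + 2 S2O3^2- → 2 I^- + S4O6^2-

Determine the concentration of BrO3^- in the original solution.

n(S2O3^2-) = 0.02909 × 0.1587 = 4.617 × 10^-3 mol
n(I2) = n(S2O3^2-)/2 = 2.308 × 10^-3 mol
From the 1:3 ratio, n(BrO3^-) in the aliquot = 1/3 × 2.308 × 10^-3 = 7.694 × 10^-4 mol
[BrO3^-]_dilute = 7.694 × 10^-4 / 0.02481 = 0.03101 mol/L
[BrO3^-]_original = 0.03101 × 250.0/25.53 = 0.3037 mol/L

0.3037 mol/L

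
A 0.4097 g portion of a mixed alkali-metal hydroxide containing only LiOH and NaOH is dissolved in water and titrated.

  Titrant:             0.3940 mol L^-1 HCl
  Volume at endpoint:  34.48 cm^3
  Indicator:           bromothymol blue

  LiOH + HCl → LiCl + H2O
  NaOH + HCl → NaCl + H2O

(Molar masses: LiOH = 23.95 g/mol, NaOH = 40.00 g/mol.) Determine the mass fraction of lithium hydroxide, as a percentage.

n(HCl) = 0.03448 × 0.3940 = 0.01359 mol
Let x = n(LiOH), y = n(NaOH).
Titrant: 1x + 1y = 0.01359;  mass: 23.95x + 40.00y = 0.4097
Solving, x = 8.331 × 10^-3 mol, y = 5.255 × 10^-3 mol
mass of LiOH = 8.331 × 10^-3 × 23.95 = 0.1995 g
% LiOH = 0.1995 / 0.4097 × 100 = 48.70 %

48.70 %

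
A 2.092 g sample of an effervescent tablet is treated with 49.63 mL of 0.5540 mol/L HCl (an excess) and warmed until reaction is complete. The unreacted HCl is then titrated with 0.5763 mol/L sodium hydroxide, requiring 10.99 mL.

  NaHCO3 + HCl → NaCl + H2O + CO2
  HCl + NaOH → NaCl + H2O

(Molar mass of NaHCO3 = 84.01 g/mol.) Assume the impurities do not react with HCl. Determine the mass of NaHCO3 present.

1.778 g

n(HCl) added = 0.04963 × 0.5540 = 0.02750 mol
n(NaOH) used in back-titration = 0.01099 × 0.5763 = 6.334 × 10^-3 mol
n(HCl) left over = 6.334 × 10^-3 mol (1:1 ratio)
n(HCl) consumed by analyte = 0.02750 − 6.334 × 10^-3 = 0.02116 mol
n(NaHCO3) = 0.02116 mol (1:1 ratio)
mass of NaHCO3 = 0.02116 × 84.01 = 1.778 g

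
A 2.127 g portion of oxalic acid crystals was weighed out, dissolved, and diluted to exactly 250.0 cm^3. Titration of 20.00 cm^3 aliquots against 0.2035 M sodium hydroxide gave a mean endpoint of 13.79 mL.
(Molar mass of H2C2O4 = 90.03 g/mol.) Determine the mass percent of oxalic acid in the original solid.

H2C2O4 + 2 NaOH → Na2C2O4 + 2 H2O
n(NaOH) per titration = 0.01379 × 0.2035 = 2.806 × 10^-3 mol
From the 1:2 ratio, n(H2C2O4) in each aliquot = 1/2 × 2.806 × 10^-3 = 1.403 × 10^-3 mol
n(H2C2O4) in the whole flask = 1.403 × 10^-3 × 250.0/20.00 = 0.01754 mol
mass of H2C2O4 = 0.01754 × 90.03 = 1.579 g
% H2C2O4 = 1.579 / 2.127 × 100 = 74.24 %

74.24 %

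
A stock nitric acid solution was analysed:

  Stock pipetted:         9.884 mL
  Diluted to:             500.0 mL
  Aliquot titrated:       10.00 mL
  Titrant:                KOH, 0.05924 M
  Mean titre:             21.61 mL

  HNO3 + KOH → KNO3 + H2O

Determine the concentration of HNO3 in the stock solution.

6.476 M

n(KOH) = 0.02161 × 0.05924 = 1.280 × 10^-3 mol
n(HNO3) in the aliquot = 1.280 × 10^-3 mol (1:1 ratio)
[HNO3]_dilute = 1.280 × 10^-3 / 0.01000 = 0.1280 mol/L
Dilution factor = 500.0 / 9.884 = 50.59
[HNO3]_stock = 0.1280 × 50.59 = 6.476 mol/L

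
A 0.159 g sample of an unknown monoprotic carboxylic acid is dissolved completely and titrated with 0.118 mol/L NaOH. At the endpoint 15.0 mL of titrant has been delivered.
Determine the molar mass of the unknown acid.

89.8 g/mol

n(NaOH) = 0.0150 L × 0.118 mol/L = 1.77 × 10^-3 mol
n(HA) = 1.77 × 10^-3 mol (1:1 ratio)
M = m / n = 0.159 g / 1.77 × 10^-3 mol = 89.8 g/mol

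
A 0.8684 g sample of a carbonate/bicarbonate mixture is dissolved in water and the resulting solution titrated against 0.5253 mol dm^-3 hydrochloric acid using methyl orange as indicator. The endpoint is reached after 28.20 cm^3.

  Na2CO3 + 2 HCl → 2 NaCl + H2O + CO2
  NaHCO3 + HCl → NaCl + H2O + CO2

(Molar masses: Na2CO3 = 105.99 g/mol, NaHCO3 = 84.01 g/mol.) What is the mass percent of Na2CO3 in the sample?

n(HCl) = 0.02820 × 0.5253 = 0.01481 mol
Let x = n(Na2CO3), y = n(NaHCO3).
Titrant: 2x + 1y = 0.01481;  mass: 105.99x + 84.01y = 0.8684
Solving, x = 6.063 × 10^-3 mol, y = 2.688 × 10^-3 mol
mass of Na2CO3 = 6.063 × 10^-3 × 105.99 = 0.6426 g
% Na2CO3 = 0.6426 / 0.8684 × 100 = 74.00 %

74.00 %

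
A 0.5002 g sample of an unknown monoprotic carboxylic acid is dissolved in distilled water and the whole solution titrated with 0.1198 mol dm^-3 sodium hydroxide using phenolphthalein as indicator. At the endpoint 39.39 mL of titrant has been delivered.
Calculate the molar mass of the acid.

106.0 g/mol

n(NaOH) = 0.03939 L × 0.1198 mol/L = 4.719 × 10^-3 mol
n(HA) = 4.719 × 10^-3 mol (1:1 ratio)
M = m / n = 0.5002 g / 4.719 × 10^-3 mol = 106.0 g/mol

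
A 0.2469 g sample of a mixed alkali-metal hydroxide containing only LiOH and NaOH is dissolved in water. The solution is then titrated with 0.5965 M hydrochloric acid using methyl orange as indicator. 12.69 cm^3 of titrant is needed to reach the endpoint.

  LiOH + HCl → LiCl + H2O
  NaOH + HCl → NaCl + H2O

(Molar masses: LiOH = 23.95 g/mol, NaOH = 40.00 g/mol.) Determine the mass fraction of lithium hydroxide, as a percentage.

33.77 %

n(HCl) = 0.01269 × 0.5965 = 7.570 × 10^-3 mol
Let x = n(LiOH), y = n(NaOH).
Titrant: 1x + 1y = 7.570 × 10^-3;  mass: 23.95x + 40.00y = 0.2469
Solving, x = 3.482 × 10^-3 mol, y = 4.088 × 10^-3 mol
mass of LiOH = 3.482 × 10^-3 × 23.95 = 0.08339 g
% LiOH = 0.08339 / 0.2469 × 100 = 33.77 %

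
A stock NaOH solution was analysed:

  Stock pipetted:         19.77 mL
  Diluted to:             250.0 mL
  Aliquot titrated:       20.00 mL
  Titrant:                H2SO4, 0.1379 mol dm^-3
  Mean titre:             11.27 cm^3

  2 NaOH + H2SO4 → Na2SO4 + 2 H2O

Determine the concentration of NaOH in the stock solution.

n(H2SO4) = 0.01127 × 0.1379 = 1.554 × 10^-3 mol
From the 2:1 ratio, n(NaOH) in the aliquot = 2/1 × 1.554 × 10^-3 = 3.108 × 10^-3 mol
[NaOH]_dilute = 3.108 × 10^-3 / 0.02000 = 0.1554 mol/L
Dilution factor = 250.0 / 19.77 = 12.65
[NaOH]_stock = 0.1554 × 12.65 = 1.965 mol/L

1.965 mol/L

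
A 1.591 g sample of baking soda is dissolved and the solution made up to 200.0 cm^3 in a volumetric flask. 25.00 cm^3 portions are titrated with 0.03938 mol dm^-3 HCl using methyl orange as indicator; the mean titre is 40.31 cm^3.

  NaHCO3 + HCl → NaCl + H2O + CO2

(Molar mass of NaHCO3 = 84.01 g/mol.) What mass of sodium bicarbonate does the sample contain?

n(HCl) per titration = 0.04031 × 0.03938 = 1.587 × 10^-3 mol
n(NaHCO3) in each aliquot = 1.587 × 10^-3 mol (1:1 ratio)
n(NaHCO3) in the whole flask = 1.587 × 10^-3 × 200.0/25.00 = 0.01270 mol
mass of NaHCO3 = 0.01270 × 84.01 = 1.067 g

1.067 g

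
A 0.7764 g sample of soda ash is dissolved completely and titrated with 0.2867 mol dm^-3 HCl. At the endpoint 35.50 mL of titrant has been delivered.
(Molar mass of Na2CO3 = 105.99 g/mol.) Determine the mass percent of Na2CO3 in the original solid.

69.47 %

Na2CO3 + 2 HCl → 2 NaCl + H2O + CO2
n(HCl) = 0.03550 L × 0.2867 mol/L = 0.01018 mol
From the 1:2 ratio, n(Na2CO3) = 1/2 × 0.01018 = 5.089 × 10^-3 mol
mass of Na2CO3 = 5.089 × 10^-3 × 105.99 g/mol = 0.5394 g
% Na2CO3 = 0.5394 / 0.7764 × 100 = 69.47 %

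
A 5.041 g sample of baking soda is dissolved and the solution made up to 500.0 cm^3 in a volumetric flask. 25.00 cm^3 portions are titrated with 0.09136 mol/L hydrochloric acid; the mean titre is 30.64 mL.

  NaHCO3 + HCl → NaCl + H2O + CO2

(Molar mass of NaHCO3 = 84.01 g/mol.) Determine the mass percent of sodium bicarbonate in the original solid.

n(HCl) per titration = 0.03064 × 0.09136 = 2.799 × 10^-3 mol
n(NaHCO3) in each aliquot = 2.799 × 10^-3 mol (1:1 ratio)
n(NaHCO3) in the whole flask = 2.799 × 10^-3 × 500.0/25.00 = 0.05599 mol
mass of NaHCO3 = 0.05599 × 84.01 = 4.703 g
% NaHCO3 = 4.703 / 5.041 × 100 = 93.30 %

93.30 %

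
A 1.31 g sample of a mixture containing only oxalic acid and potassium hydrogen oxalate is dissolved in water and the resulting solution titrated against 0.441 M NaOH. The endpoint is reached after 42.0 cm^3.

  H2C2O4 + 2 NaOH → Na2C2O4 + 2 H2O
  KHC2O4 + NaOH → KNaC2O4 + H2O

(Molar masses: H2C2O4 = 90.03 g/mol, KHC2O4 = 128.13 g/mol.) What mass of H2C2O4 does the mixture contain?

0.576 g

n(NaOH) = 0.0420 × 0.441 = 0.0185 mol
Let x = n(H2C2O4), y = n(KHC2O4).
Titrant: 2x + 1y = 0.0185;  mass: 90.03x + 128.13y = 1.31
Solving, x = 6.40 × 10^-3 mol, y = 5.73 × 10^-3 mol
mass of H2C2O4 = 6.40 × 10^-3 × 90.03 = 0.576 g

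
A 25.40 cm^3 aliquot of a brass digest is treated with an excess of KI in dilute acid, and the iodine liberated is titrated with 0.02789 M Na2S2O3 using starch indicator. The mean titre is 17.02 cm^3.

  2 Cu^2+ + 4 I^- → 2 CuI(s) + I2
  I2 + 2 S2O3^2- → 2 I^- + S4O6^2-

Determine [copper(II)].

n(S2O3^2-) = 0.01702 × 0.02789 = 4.747 × 10^-4 mol
n(I2) = n(S2O3^2-)/2 = 2.373 × 10^-4 mol
From the 2:1 ratio, n(Cu2+) in the aliquot = 2/1 × 2.373 × 10^-4 = 4.747 × 10^-4 mol
[Cu2+] = 4.747 × 10^-4 / 0.02540 = 0.01869 mol/L

0.01869 M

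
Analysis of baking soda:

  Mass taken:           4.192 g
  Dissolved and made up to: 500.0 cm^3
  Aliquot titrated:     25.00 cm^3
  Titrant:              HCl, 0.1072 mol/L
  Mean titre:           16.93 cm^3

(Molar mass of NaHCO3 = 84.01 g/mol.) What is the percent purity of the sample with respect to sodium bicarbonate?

NaHCO3 + HCl → NaCl + H2O + CO2
n(HCl) per titration = 0.01693 × 0.1072 = 1.815 × 10^-3 mol
n(NaHCO3) in each aliquot = 1.815 × 10^-3 mol (1:1 ratio)
n(NaHCO3) in the whole flask = 1.815 × 10^-3 × 500.0/25.00 = 0.03630 mol
mass of NaHCO3 = 0.03630 × 84.01 = 3.049 g
% NaHCO3 = 3.049 / 4.192 × 100 = 72.74 %

72.74 %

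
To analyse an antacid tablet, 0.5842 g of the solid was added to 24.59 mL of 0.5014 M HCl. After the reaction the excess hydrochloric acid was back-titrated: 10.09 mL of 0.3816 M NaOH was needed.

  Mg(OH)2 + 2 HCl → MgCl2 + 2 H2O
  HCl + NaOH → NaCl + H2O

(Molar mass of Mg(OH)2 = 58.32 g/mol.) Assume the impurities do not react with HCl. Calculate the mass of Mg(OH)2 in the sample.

0.2473 g

n(HCl) added = 0.02459 × 0.5014 = 0.01233 mol
n(NaOH) used in back-titration = 0.01009 × 0.3816 = 3.850 × 10^-3 mol
n(HCl) left over = 3.850 × 10^-3 mol (1:1 ratio)
n(HCl) consumed by analyte = 0.01233 − 3.850 × 10^-3 = 8.479 × 10^-3 mol
From the 1:2 ratio, n(Mg(OH)2) = 1/2 × 8.479 × 10^-3 = 4.240 × 10^-3 mol
mass of Mg(OH)2 = 4.240 × 10^-3 × 58.32 = 0.2473 g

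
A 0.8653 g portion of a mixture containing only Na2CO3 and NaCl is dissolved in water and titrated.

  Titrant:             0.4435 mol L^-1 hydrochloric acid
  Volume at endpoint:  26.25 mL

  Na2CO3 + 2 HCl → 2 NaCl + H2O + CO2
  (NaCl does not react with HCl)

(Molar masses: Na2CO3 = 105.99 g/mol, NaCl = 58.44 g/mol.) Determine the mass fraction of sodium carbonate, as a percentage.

71.30 %

n(HCl) = 0.02625 × 0.4435 = 0.01164 mol
Let x = n(Na2CO3), y = n(NaCl).
Titrant: 2x = 0.01164;  mass: 105.99x + 58.44y = 0.8653
Solving, x = 5.821 × 10^-3 mol, y = 4.249 × 10^-3 mol
mass of Na2CO3 = 5.821 × 10^-3 × 105.99 = 0.6170 g
% Na2CO3 = 0.6170 / 0.8653 × 100 = 71.30 %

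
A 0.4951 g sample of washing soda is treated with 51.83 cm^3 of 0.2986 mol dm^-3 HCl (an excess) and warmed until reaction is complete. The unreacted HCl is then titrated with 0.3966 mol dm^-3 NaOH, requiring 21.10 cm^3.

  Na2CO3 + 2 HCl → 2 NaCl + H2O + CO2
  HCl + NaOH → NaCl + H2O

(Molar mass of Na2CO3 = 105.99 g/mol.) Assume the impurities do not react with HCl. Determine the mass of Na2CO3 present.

0.3767 g

n(HCl) added = 0.05183 × 0.2986 = 0.01548 mol
n(NaOH) used in back-titration = 0.02110 × 0.3966 = 8.368 × 10^-3 mol
n(HCl) left over = 8.368 × 10^-3 mol (1:1 ratio)
n(HCl) consumed by analyte = 0.01548 − 8.368 × 10^-3 = 7.108 × 10^-3 mol
From the 1:2 ratio, n(Na2CO3) = 1/2 × 7.108 × 10^-3 = 3.554 × 10^-3 mol
mass of Na2CO3 = 3.554 × 10^-3 × 105.99 = 0.3767 g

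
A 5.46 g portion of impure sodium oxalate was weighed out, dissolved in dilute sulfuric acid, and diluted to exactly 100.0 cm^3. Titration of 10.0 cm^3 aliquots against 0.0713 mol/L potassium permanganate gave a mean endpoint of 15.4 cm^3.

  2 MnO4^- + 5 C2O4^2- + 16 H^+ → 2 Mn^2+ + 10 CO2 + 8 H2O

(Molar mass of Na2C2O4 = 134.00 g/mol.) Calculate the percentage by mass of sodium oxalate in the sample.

n(KMnO4) per titration = 0.0154 × 0.0713 = 1.10 × 10^-3 mol
From the 5:2 ratio, n(Na2C2O4) in each aliquot = 5/2 × 1.10 × 10^-3 = 2.75 × 10^-3 mol
n(Na2C2O4) in the whole flask = 2.75 × 10^-3 × 100.0/10.0 = 0.0275 mol
mass of Na2C2O4 = 0.0275 × 134.00 = 3.68 g
% Na2C2O4 = 3.68 / 5.46 × 100 = 67.4 %

67.4 %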